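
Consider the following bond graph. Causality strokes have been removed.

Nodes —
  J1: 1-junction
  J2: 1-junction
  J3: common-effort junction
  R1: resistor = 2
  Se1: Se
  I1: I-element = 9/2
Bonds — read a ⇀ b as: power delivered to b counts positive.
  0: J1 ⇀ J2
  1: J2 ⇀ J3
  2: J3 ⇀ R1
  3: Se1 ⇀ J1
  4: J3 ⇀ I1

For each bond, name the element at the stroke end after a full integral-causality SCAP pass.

bond 3 stroke→J1  (Se1 fixes effort; stroke away)
bond 0 stroke→J2  (only one flow-in slot at J1)
bond 1 stroke→J3  (only one flow-in slot at J2)
bond 2 stroke→R1  (common-e at J3 fixed by 1)
bond 4 stroke→I1  (0-jn J3 has e-setter on 1)

#0 stroke at J2
#1 stroke at J3
#2 stroke at R1
#3 stroke at J1
#4 stroke at I1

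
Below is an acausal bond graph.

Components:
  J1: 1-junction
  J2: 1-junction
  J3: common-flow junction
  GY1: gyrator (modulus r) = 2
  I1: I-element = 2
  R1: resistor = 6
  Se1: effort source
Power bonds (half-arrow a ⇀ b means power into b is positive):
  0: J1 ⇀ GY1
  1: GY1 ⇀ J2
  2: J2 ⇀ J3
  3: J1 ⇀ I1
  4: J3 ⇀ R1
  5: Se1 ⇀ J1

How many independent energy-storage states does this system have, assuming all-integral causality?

b5 stroke→J1  (Se1 (Se) sets effort on bond)
b3 stroke→I1  (prefer integral on I1)
b0 stroke→J1  (1-jn J1 has f-setter on 3)
b1 stroke→J2  (GY1: gyrator matches bond 0)
b2 stroke→J3  (J2 needs exactly one f-in)
b4 stroke→R1  (J3: last free bond brings flow in)

1  (I1 all integral)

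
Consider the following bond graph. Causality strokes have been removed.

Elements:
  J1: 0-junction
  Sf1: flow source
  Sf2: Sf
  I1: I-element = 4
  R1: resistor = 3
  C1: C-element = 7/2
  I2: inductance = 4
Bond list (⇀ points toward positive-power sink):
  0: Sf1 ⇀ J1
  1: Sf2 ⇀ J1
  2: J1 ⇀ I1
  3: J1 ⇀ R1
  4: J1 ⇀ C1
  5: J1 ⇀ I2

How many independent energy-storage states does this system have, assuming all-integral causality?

b0 stroke→Sf1  (Sf1 fixes flow; stroke at Sf1)
b1 stroke→Sf2  (source Sf2 imposes f)
b2 stroke→I1  (I1 outputs flow p/I1)
b4 stroke→J1  (C1 integral (e out))
b3 stroke→R1  (J1: bond 4 brought effort, rest push out)
b5 stroke→I2  (J1: bond 4 brought effort, rest push out)

3  (C1, I1, I2 all integral)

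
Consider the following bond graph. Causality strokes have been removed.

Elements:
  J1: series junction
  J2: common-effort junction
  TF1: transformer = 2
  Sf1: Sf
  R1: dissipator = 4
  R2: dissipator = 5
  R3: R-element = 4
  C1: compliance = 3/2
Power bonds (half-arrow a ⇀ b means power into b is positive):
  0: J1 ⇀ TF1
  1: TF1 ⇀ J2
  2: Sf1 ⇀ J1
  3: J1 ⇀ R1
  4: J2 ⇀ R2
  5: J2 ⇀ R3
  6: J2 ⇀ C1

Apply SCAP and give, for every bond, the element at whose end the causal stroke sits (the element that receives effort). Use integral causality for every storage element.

#0 →J1
#1 →TF1
#2 →Sf1
#3 →J1
#4 →R2
#5 →R3
#6 →J2

bond 2 stroke→Sf1  (Sf1: flow source, stroke at near end)
bond 0 stroke→J1  (J1 flow already set via bond 2)
bond 3 stroke→J1  (common-f at J1 fixed by 2)
bond 1 stroke→TF1  (TF TF1: opposite of bond 0)
bond 6 stroke→J2  (prefer integral on C1)
bond 4 stroke→R2  (J2 effort already set via bond 6)
bond 5 stroke→R3  (0-jn J2 has e-setter on 6)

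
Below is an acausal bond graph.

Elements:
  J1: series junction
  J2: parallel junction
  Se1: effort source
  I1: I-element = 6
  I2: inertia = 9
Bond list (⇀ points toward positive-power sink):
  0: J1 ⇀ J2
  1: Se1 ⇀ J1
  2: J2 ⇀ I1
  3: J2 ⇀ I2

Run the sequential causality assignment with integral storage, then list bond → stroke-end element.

#1 →J1  (Se1 fixes effort; stroke away)
#0 →J2  (J1: last free bond brings flow in)
#2 →I1  (0-jn J2 has e-setter on 0)
#3 →I2  (common-e at J2 fixed by 0)

bond 0 →J2
bond 1 →J1
bond 2 →I1
bond 3 →I2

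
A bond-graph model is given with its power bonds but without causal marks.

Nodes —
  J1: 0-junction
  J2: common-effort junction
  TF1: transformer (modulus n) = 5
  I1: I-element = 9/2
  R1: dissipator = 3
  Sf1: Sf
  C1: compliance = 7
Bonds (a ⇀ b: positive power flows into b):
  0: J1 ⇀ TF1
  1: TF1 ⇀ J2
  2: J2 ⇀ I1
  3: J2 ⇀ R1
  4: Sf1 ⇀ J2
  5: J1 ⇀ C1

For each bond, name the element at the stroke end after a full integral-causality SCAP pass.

#0 |TF1
#1 |J2
#2 |I1
#3 |R1
#4 |Sf1
#5 |J1

#4 stroke at Sf1  (source Sf1 imposes f)
#2 stroke at I1  (I1: I, integral causality)
#5 stroke at J1  (C1 integral (e out))
#0 stroke at TF1  (common-e at J1 fixed by 5)
#1 stroke at J2  (TF1: transformer flips bond 0)
#3 stroke at R1  (0-jn J2 has e-setter on 1)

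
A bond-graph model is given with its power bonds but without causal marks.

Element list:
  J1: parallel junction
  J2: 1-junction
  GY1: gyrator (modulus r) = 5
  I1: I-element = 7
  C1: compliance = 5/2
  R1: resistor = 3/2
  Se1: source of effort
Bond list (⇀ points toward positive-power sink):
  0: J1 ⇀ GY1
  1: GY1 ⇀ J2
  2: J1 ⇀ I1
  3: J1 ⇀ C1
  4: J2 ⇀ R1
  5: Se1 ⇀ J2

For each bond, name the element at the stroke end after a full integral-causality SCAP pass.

#0 stroke at GY1
#1 stroke at GY1
#2 stroke at I1
#3 stroke at J1
#4 stroke at J2
#5 stroke at J2

β5 stroke at J2  (Se1 fixes effort; stroke away)
β2 stroke at I1  (I1 outputs flow p/I1)
β3 stroke at J1  (C1: C, integral causality)
β0 stroke at GY1  (0-jn J1 has e-setter on 3)
β1 stroke at GY1  (GY GY1: same side as bond 0)
β4 stroke at J2  (common-f at J2 fixed by 1)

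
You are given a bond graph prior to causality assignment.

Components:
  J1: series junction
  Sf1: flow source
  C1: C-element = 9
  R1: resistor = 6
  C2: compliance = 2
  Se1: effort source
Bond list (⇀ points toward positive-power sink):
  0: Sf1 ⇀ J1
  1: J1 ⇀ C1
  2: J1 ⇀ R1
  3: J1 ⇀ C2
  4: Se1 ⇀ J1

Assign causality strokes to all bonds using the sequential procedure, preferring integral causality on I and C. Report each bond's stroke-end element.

β0 |Sf1
β1 |J1
β2 |J1
β3 |J1
β4 |J1

β0 |Sf1  (Sf1 (Sf) sets flow on bond)
β4 |J1  (Se1 (Se) sets effort on bond)
β1 |J1  (common-f at J1 fixed by 0)
β2 |J1  (J1: bond 0 brought flow, rest push out)
β3 |J1  (J1 flow already set via bond 0)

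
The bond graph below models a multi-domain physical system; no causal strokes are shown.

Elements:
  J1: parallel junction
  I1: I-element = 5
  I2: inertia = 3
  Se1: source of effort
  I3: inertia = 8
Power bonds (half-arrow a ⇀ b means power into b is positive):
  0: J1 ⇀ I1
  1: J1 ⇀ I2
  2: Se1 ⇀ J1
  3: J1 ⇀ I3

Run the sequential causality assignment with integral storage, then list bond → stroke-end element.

#0 |I1
#1 |I2
#2 |J1
#3 |I3

β2 stroke at J1  (Se1: effort source, stroke at far end)
β0 stroke at I1  (common-e at J1 fixed by 2)
β1 stroke at I2  (J1: bond 2 brought effort, rest push out)
β3 stroke at I3  (J1: bond 2 brought effort, rest push out)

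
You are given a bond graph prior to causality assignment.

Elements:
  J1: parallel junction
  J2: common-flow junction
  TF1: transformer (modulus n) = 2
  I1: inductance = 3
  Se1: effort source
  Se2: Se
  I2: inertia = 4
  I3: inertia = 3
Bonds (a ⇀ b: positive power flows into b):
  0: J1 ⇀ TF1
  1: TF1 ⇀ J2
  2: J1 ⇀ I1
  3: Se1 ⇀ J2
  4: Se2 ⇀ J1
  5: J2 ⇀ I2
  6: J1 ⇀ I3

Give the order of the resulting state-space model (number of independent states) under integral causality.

bond 3 stroke at J2  (source Se1 imposes e)
bond 4 stroke at J1  (Se2 (Se) sets effort on bond)
bond 0 stroke at TF1  (J1: bond 4 brought effort, rest push out)
bond 2 stroke at I1  (J1: bond 4 brought effort, rest push out)
bond 6 stroke at I3  (0-jn J1 has e-setter on 4)
bond 1 stroke at J2  (through TF1, causality passes straight; one stroke at TF1)
bond 5 stroke at I2  (J2 needs exactly one f-in)

3  (I1, I2, I3 all integral)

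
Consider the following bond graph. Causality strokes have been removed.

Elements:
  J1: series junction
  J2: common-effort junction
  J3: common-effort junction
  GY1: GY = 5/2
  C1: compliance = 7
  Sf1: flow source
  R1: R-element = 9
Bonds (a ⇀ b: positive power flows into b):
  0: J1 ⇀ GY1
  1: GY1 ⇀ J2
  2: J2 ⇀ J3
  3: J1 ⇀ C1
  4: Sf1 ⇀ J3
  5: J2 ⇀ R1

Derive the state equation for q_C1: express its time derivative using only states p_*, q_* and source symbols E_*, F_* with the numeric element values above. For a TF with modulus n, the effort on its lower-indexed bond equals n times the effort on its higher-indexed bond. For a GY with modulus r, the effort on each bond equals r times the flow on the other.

β4 →Sf1  (source Sf1 imposes f)
β2 →J3  (J3 needs exactly one e-in)
β3 →J1  (prefer integral on C1)
β0 →GY1  (only one flow-in slot at J1)
β1 →GY1  (GY1: gyrator matches bond 0)
β5 →J2  (closing 0-jn rule on J2)

dq_C1/dt = 18*F_Sf1/5 - 36*q_C1/175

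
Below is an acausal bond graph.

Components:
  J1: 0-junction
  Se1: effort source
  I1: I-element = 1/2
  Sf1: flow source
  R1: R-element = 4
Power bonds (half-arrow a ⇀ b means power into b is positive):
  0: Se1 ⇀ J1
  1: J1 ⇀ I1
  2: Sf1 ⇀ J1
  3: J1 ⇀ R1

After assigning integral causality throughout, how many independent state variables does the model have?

1  (I1 all integral)

bond 0 →J1  (Se1 (Se) sets effort on bond)
bond 2 →Sf1  (source Sf1 imposes f)
bond 1 →I1  (J1 effort already set via bond 0)
bond 3 →R1  (J1 effort already set via bond 0)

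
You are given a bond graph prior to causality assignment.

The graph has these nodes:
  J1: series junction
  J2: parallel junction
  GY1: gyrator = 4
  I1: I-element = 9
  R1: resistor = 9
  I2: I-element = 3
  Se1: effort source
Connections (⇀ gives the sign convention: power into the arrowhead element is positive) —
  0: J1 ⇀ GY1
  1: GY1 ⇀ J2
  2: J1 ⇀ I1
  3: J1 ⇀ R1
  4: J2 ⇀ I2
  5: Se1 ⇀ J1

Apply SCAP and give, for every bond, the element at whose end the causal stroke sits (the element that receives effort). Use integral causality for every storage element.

β5 stroke at J1  (Se1 fixes effort; stroke away)
β2 stroke at I1  (prefer integral on I1)
β0 stroke at J1  (J1: bond 2 brought flow, rest push out)
β3 stroke at J1  (J1 flow already set via bond 2)
β1 stroke at J2  (GY GY1: same side as bond 0)
β4 stroke at I2  (J2 effort already set via bond 1)

bond 0 stroke at J1
bond 1 stroke at J2
bond 2 stroke at I1
bond 3 stroke at J1
bond 4 stroke at I2
bond 5 stroke at J1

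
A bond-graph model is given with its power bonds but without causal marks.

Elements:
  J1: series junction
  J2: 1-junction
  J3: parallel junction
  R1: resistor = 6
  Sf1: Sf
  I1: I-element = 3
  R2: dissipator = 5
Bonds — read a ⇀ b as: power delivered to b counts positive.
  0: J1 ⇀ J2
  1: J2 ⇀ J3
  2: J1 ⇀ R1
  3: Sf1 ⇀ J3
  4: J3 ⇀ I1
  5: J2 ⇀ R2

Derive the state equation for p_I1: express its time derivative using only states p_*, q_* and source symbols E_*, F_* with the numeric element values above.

β3 |Sf1  (Sf1 fixes flow; stroke at Sf1)
β4 |I1  (I1 integral (f out))
β1 |J3  (closing 0-jn rule on J3)
β0 |J2  (J2: bond 1 brought flow, rest push out)
β5 |J2  (J2 flow already set via bond 1)
β2 |J1  (1-jn J1 has f-setter on 0)

dp_I1/dt = 11*F_Sf1 - 11*p_I1/3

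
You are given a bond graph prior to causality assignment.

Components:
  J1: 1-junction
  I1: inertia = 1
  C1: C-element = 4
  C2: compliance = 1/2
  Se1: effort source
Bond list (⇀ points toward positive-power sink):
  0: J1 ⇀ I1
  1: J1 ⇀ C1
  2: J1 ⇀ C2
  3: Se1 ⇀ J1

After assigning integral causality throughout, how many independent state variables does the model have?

β3 stroke at J1  (Se1: effort source, stroke at far end)
β0 stroke at I1  (I1: I, integral causality)
β1 stroke at J1  (1-jn J1 has f-setter on 0)
β2 stroke at J1  (J1 flow already set via bond 0)

3  (C1, C2, I1 all integral)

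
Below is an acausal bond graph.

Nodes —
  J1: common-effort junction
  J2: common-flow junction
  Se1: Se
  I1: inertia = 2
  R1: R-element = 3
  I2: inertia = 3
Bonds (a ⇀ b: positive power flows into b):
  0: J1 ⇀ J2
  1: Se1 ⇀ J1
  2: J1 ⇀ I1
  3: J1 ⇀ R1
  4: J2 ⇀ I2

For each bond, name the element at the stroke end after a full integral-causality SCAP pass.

#1 stroke→J1  (Se1: effort source, stroke at far end)
#0 stroke→J2  (0-jn J1 has e-setter on 1)
#2 stroke→I1  (common-e at J1 fixed by 1)
#3 stroke→R1  (J1 effort already set via bond 1)
#4 stroke→I2  (only one flow-in slot at J2)

#0 |J2
#1 |J1
#2 |I1
#3 |R1
#4 |I2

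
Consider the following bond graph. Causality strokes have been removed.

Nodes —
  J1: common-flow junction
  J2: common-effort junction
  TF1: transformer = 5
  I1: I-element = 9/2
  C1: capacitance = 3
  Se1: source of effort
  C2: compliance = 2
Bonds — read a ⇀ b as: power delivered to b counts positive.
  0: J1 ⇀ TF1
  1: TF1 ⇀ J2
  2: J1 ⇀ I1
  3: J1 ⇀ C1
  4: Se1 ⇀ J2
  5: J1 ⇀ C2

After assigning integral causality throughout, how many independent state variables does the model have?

b4 stroke→J2  (source Se1 imposes e)
b1 stroke→TF1  (J2 effort already set via bond 4)
b0 stroke→J1  (TF1 one-in-one-out from 1)
b2 stroke→I1  (I1 outputs flow p/I1)
b3 stroke→J1  (J1 flow already set via bond 2)
b5 stroke→J1  (1-jn J1 has f-setter on 2)

3  (C1, C2, I1 all integral)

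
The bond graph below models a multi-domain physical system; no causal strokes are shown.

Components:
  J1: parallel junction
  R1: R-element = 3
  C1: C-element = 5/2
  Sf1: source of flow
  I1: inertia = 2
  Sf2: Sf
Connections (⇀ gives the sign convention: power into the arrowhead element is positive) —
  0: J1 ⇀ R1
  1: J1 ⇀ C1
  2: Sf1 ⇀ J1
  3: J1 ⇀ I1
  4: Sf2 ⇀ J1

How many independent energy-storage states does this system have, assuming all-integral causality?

#2 stroke at Sf1  (source Sf1 imposes f)
#4 stroke at Sf2  (source Sf2 imposes f)
#1 stroke at J1  (C1: C, integral causality)
#0 stroke at R1  (common-e at J1 fixed by 1)
#3 stroke at I1  (J1 effort already set via bond 1)

2  (C1, I1 all integral)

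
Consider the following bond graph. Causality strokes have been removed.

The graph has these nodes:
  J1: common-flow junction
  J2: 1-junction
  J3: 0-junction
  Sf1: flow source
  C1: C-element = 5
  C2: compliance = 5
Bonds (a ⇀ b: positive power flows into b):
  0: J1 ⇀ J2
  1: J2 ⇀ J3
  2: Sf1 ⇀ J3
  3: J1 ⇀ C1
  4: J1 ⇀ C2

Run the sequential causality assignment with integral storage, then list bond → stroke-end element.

bond 0 stroke→J2
bond 1 stroke→J3
bond 2 stroke→Sf1
bond 3 stroke→J1
bond 4 stroke→J1

bond 2 stroke at Sf1  (source Sf1 imposes f)
bond 1 stroke at J3  (only one effort-in slot at J3)
bond 0 stroke at J2  (J2: bond 1 brought flow, rest push out)
bond 3 stroke at J1  (J1: bond 0 brought flow, rest push out)
bond 4 stroke at J1  (common-f at J1 fixed by 0)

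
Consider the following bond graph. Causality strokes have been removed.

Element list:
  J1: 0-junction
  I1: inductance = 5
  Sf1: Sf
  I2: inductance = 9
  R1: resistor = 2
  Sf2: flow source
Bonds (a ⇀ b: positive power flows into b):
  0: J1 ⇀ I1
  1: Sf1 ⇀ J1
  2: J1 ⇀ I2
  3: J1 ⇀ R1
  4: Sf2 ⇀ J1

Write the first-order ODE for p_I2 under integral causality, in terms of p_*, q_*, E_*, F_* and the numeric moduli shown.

#1 |Sf1  (Sf1 (Sf) sets flow on bond)
#4 |Sf2  (Sf2 (Sf) sets flow on bond)
#0 |I1  (I1: I, integral causality)
#2 |I2  (prefer integral on I2)
#3 |J1  (closing 0-jn rule on J1)

dp_I2/dt = 2*F_Sf1 + 2*F_Sf2 - 2*p_I1/5 - 2*p_I2/9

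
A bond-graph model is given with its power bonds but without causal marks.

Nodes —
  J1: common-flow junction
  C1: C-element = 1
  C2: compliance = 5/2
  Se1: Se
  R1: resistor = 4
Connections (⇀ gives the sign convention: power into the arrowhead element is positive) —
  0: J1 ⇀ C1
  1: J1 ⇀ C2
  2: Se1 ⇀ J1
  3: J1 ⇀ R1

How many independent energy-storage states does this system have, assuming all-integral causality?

#2 →J1  (Se1: effort source, stroke at far end)
#0 →J1  (prefer integral on C1)
#1 →J1  (prefer integral on C2)
#3 →R1  (J1 needs exactly one f-in)

2  (C1, C2 all integral)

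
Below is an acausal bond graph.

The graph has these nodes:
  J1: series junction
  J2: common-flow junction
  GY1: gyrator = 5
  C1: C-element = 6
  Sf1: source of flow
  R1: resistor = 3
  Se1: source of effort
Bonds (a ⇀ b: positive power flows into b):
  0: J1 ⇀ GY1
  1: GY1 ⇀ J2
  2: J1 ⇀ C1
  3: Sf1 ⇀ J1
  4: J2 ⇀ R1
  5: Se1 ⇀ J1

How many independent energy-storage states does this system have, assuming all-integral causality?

1  (C1 all integral)

β3 stroke at Sf1  (Sf1 (Sf) sets flow on bond)
β5 stroke at J1  (Se1 fixes effort; stroke away)
β0 stroke at J1  (J1: bond 3 brought flow, rest push out)
β2 stroke at J1  (common-f at J1 fixed by 3)
β1 stroke at J2  (GY GY1: same side as bond 0)
β4 stroke at R1  (closing 1-jn rule on J2)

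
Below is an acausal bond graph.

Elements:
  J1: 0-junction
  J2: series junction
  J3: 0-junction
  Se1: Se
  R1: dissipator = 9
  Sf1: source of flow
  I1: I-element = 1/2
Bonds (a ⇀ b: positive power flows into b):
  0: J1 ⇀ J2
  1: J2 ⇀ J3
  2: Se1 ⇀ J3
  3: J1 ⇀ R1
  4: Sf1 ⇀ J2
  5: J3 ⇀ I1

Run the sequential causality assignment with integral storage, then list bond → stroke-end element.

β2 stroke at J3  (Se1 (Se) sets effort on bond)
β4 stroke at Sf1  (source Sf1 imposes f)
β0 stroke at J2  (1-jn J2 has f-setter on 4)
β1 stroke at J2  (1-jn J2 has f-setter on 4)
β5 stroke at I1  (0-jn J3 has e-setter on 2)
β3 stroke at J1  (J1 needs exactly one e-in)

β0 stroke→J2
β1 stroke→J2
β2 stroke→J3
β3 stroke→J1
β4 stroke→Sf1
β5 stroke→I1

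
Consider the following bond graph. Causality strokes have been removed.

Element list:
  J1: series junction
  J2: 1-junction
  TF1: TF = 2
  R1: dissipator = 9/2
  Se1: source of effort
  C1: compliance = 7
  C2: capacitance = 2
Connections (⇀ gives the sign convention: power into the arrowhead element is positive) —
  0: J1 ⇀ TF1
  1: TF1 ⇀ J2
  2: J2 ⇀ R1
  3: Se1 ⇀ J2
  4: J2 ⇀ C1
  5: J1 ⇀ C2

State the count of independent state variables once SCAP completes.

bond 3 |J2  (Se1 fixes effort; stroke away)
bond 4 |J2  (prefer integral on C1)
bond 5 |J1  (prefer integral on C2)
bond 0 |TF1  (only one flow-in slot at J1)
bond 1 |J2  (through TF1, causality passes straight; one stroke at TF1)
bond 2 |R1  (J2 needs exactly one f-in)

2  (C1, C2 all integral)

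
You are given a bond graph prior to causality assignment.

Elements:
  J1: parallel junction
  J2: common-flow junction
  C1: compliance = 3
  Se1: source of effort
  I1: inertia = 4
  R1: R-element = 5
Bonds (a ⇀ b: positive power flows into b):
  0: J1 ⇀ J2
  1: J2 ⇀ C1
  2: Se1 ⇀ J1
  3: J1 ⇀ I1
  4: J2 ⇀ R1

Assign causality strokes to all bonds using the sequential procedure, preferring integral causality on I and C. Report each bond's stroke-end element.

b2 stroke→J1  (Se1: effort source, stroke at far end)
b0 stroke→J2  (J1: bond 2 brought effort, rest push out)
b3 stroke→I1  (0-jn J1 has e-setter on 2)
b1 stroke→J2  (C1 outputs effort q/C1)
b4 stroke→R1  (only one flow-in slot at J2)

#0 stroke→J2
#1 stroke→J2
#2 stroke→J1
#3 stroke→I1
#4 stroke→R1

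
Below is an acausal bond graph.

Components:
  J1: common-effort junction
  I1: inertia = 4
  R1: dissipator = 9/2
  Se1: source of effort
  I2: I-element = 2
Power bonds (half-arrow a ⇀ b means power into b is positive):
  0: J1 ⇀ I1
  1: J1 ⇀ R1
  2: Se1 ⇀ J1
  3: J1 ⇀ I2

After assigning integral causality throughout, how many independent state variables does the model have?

2  (I1, I2 all integral)

β2 |J1  (source Se1 imposes e)
β0 |I1  (J1: bond 2 brought effort, rest push out)
β1 |R1  (0-jn J1 has e-setter on 2)
β3 |I2  (0-jn J1 has e-setter on 2)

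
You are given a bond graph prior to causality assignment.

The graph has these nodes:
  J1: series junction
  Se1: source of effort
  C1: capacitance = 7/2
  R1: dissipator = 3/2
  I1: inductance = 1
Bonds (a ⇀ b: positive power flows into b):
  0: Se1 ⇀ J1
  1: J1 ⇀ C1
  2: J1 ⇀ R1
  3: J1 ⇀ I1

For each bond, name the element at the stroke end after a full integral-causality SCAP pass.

b0 |J1  (source Se1 imposes e)
b1 |J1  (prefer integral on C1)
b3 |I1  (I1 integral (f out))
b2 |J1  (1-jn J1 has f-setter on 3)

β0 →J1
β1 →J1
β2 →J1
β3 →I1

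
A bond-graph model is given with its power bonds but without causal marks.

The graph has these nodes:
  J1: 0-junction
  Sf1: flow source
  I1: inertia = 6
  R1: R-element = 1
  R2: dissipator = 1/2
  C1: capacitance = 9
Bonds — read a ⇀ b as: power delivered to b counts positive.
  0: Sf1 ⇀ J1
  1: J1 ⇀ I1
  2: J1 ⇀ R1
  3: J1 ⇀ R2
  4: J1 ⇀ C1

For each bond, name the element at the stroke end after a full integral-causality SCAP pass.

β0 stroke at Sf1
β1 stroke at I1
β2 stroke at R1
β3 stroke at R2
β4 stroke at J1

β0 stroke→Sf1  (Sf1: flow source, stroke at near end)
β1 stroke→I1  (I1 integral (f out))
β4 stroke→J1  (C1: C, integral causality)
β2 stroke→R1  (J1 effort already set via bond 4)
β3 stroke→R2  (J1: bond 4 brought effort, rest push out)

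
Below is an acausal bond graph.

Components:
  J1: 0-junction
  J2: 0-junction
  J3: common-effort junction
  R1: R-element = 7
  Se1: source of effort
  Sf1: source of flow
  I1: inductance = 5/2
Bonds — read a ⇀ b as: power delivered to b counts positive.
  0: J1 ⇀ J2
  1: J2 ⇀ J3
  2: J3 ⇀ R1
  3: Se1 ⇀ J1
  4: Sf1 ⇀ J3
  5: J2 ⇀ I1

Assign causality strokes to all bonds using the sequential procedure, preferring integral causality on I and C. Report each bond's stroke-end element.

b3 |J1  (Se1: effort source, stroke at far end)
b4 |Sf1  (Sf1 fixes flow; stroke at Sf1)
b0 |J2  (0-jn J1 has e-setter on 3)
b1 |J3  (J2: bond 0 brought effort, rest push out)
b5 |I1  (common-e at J2 fixed by 0)
b2 |R1  (J3 effort already set via bond 1)

b0 |J2
b1 |J3
b2 |R1
b3 |J1
b4 |Sf1
b5 |I1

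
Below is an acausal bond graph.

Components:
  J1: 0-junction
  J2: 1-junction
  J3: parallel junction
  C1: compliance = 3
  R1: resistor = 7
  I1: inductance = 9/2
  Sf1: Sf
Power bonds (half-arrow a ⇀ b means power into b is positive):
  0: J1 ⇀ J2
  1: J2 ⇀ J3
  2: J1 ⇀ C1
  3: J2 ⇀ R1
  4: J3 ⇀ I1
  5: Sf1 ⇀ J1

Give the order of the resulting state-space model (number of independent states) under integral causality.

2  (C1, I1 all integral)

b5 stroke at Sf1  (Sf1 fixes flow; stroke at Sf1)
b2 stroke at J1  (C1 outputs effort q/C1)
b0 stroke at J2  (common-e at J1 fixed by 2)
b4 stroke at I1  (I1: I, integral causality)
b1 stroke at J3  (only one effort-in slot at J3)
b3 stroke at J2  (common-f at J2 fixed by 1)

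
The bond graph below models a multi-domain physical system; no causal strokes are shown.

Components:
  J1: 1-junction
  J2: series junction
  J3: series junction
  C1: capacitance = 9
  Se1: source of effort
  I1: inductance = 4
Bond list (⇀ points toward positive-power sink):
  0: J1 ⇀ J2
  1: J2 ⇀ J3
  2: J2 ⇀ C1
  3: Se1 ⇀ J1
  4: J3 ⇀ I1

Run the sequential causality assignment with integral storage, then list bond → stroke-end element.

#3 |J1  (source Se1 imposes e)
#0 |J2  (J1 needs exactly one f-in)
#2 |J2  (C1 integral (e out))
#1 |J3  (closing 1-jn rule on J2)
#4 |I1  (J3 needs exactly one f-in)

#0 |J2
#1 |J3
#2 |J2
#3 |J1
#4 |I1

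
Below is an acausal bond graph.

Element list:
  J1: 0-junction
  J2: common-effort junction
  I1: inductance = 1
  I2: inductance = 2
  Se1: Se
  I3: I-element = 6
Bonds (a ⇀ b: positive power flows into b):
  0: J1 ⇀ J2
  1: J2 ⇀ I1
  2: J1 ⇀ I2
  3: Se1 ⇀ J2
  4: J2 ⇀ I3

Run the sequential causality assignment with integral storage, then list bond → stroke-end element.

b0 stroke→J1
b1 stroke→I1
b2 stroke→I2
b3 stroke→J2
b4 stroke→I3

β3 stroke at J2  (Se1: effort source, stroke at far end)
β0 stroke at J1  (J2 effort already set via bond 3)
β1 stroke at I1  (common-e at J2 fixed by 3)
β4 stroke at I3  (J2 effort already set via bond 3)
β2 stroke at I2  (J1: bond 0 brought effort, rest push out)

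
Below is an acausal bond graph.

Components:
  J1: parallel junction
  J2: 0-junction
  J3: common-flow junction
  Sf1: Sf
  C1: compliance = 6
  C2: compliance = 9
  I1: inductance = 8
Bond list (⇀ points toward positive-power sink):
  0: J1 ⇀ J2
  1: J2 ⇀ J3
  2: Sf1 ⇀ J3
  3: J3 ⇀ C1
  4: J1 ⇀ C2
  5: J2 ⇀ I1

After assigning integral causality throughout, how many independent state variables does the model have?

β2 →Sf1  (Sf1 (Sf) sets flow on bond)
β1 →J3  (1-jn J3 has f-setter on 2)
β3 →J3  (J3: bond 2 brought flow, rest push out)
β4 →J1  (C2 outputs effort q/C2)
β0 →J2  (common-e at J1 fixed by 4)
β5 →I1  (0-jn J2 has e-setter on 0)

3  (C1, C2, I1 all integral)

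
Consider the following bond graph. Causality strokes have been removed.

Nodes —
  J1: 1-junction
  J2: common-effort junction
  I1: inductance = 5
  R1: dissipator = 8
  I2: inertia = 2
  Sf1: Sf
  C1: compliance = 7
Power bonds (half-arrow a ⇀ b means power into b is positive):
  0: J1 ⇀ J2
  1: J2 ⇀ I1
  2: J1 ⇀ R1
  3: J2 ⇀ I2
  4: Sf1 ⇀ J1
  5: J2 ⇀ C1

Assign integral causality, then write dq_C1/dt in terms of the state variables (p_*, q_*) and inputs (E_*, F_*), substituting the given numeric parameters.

dq_C1/dt = F_Sf1 - p_I1/5 - p_I2/2

bond 4 →Sf1  (source Sf1 imposes f)
bond 0 →J1  (J1 flow already set via bond 4)
bond 2 →J1  (J1: bond 4 brought flow, rest push out)
bond 1 →I1  (prefer integral on I1)
bond 3 →I2  (I2 integral (f out))
bond 5 →J2  (J2: last free bond brings effort in)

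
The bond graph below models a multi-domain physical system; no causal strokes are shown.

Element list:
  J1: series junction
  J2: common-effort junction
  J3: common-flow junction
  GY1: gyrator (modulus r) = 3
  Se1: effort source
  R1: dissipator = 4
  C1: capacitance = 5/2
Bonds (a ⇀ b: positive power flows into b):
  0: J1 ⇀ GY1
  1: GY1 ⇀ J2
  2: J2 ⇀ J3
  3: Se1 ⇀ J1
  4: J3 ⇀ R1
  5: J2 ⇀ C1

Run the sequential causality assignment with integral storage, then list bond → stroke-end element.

bond 3 →J1  (Se1: effort source, stroke at far end)
bond 0 →GY1  (J1: last free bond brings flow in)
bond 1 →GY1  (through GY1, causality inverts; strokes same side of GY1)
bond 5 →J2  (C1 integral (e out))
bond 2 →J3  (common-e at J2 fixed by 5)
bond 4 →R1  (J3 needs exactly one f-in)

β0 stroke at GY1
β1 stroke at GY1
β2 stroke at J3
β3 stroke at J1
β4 stroke at R1
β5 stroke at J2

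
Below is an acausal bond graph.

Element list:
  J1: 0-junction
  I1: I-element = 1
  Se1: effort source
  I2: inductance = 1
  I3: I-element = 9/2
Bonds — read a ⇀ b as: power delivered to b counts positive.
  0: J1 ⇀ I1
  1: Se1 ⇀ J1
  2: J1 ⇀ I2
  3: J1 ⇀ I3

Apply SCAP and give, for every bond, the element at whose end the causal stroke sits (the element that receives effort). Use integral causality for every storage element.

#0 stroke at I1
#1 stroke at J1
#2 stroke at I2
#3 stroke at I3

bond 1 →J1  (Se1: effort source, stroke at far end)
bond 0 →I1  (common-e at J1 fixed by 1)
bond 2 →I2  (common-e at J1 fixed by 1)
bond 3 →I3  (0-jn J1 has e-setter on 1)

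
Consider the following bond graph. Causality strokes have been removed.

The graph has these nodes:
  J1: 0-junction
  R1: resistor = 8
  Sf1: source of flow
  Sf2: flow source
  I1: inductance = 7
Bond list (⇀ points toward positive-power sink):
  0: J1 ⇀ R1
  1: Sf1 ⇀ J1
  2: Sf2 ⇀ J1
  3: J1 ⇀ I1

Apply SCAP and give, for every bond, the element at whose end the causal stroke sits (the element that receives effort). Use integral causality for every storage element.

bond 0 stroke at J1
bond 1 stroke at Sf1
bond 2 stroke at Sf2
bond 3 stroke at I1

#1 stroke→Sf1  (source Sf1 imposes f)
#2 stroke→Sf2  (source Sf2 imposes f)
#3 stroke→I1  (I1 integral (f out))
#0 stroke→J1  (J1: last free bond brings effort in)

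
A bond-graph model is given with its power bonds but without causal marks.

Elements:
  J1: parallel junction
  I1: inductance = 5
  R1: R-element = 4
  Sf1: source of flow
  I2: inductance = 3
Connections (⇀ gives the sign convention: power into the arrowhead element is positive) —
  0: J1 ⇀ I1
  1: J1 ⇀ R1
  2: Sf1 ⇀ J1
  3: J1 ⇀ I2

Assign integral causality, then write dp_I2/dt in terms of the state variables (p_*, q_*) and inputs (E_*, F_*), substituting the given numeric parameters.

b2 stroke at Sf1  (source Sf1 imposes f)
b0 stroke at I1  (prefer integral on I1)
b3 stroke at I2  (I2: I, integral causality)
b1 stroke at J1  (closing 0-jn rule on J1)

dp_I2/dt = 4*F_Sf1 - 4*p_I1/5 - 4*p_I2/3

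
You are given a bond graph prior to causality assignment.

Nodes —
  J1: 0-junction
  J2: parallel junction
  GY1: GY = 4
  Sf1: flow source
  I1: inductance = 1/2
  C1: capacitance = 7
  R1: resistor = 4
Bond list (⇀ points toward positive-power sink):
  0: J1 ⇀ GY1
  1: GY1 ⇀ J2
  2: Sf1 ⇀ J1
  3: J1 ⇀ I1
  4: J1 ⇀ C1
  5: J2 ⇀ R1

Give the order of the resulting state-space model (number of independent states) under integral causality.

2  (C1, I1 all integral)

bond 2 stroke at Sf1  (Sf1: flow source, stroke at near end)
bond 3 stroke at I1  (prefer integral on I1)
bond 4 stroke at J1  (prefer integral on C1)
bond 0 stroke at GY1  (common-e at J1 fixed by 4)
bond 1 stroke at GY1  (GY GY1: same side as bond 0)
bond 5 stroke at J2  (only one effort-in slot at J2)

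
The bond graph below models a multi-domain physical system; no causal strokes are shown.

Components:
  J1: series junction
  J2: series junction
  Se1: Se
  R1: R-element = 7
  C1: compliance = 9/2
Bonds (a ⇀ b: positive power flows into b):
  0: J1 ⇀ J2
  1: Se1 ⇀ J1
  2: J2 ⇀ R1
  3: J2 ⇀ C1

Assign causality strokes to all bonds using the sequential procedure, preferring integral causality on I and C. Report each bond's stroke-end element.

b0 stroke→J2
b1 stroke→J1
b2 stroke→R1
b3 stroke→J2

#1 stroke at J1  (Se1 fixes effort; stroke away)
#0 stroke at J2  (closing 1-jn rule on J1)
#3 stroke at J2  (C1 integral (e out))
#2 stroke at R1  (only one flow-in slot at J2)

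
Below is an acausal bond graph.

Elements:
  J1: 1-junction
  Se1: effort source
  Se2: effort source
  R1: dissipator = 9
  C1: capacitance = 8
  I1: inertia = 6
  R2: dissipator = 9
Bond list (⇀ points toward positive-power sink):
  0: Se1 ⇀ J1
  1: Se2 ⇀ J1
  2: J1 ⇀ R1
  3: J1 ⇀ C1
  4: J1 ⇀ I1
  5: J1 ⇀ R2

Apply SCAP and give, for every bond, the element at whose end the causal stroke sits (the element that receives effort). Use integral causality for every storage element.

b0 stroke at J1
b1 stroke at J1
b2 stroke at J1
b3 stroke at J1
b4 stroke at I1
b5 stroke at J1

β0 stroke→J1  (source Se1 imposes e)
β1 stroke→J1  (source Se2 imposes e)
β3 stroke→J1  (C1 integral (e out))
β4 stroke→I1  (I1 outputs flow p/I1)
β2 stroke→J1  (1-jn J1 has f-setter on 4)
β5 stroke→J1  (1-jn J1 has f-setter on 4)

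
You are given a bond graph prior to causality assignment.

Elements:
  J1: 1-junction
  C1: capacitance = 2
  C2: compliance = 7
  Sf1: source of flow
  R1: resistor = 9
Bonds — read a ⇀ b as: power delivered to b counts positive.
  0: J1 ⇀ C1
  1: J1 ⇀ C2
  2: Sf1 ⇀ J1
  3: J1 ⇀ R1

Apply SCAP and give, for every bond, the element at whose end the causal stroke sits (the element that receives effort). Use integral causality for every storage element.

b0 stroke→J1
b1 stroke→J1
b2 stroke→Sf1
b3 stroke→J1

b2 stroke at Sf1  (source Sf1 imposes f)
b0 stroke at J1  (common-f at J1 fixed by 2)
b1 stroke at J1  (J1 flow already set via bond 2)
b3 stroke at J1  (J1: bond 2 brought flow, rest push out)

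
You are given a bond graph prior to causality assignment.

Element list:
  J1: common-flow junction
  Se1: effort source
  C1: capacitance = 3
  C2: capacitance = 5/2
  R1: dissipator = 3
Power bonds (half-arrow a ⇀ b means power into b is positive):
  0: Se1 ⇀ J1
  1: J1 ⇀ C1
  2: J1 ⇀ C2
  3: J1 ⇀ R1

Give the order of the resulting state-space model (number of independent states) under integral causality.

2  (C1, C2 all integral)

β0 →J1  (Se1 fixes effort; stroke away)
β1 →J1  (C1: C, integral causality)
β2 →J1  (C2 integral (e out))
β3 →R1  (J1 needs exactly one f-in)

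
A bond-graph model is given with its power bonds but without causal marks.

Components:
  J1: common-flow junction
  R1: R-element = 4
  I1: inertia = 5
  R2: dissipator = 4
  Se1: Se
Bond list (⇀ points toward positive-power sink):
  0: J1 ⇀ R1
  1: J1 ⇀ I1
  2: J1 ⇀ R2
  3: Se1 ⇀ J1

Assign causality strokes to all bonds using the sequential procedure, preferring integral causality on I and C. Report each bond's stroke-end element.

b3 |J1  (source Se1 imposes e)
b1 |I1  (I1: I, integral causality)
b0 |J1  (1-jn J1 has f-setter on 1)
b2 |J1  (common-f at J1 fixed by 1)

b0 stroke at J1
b1 stroke at I1
b2 stroke at J1
b3 stroke at J1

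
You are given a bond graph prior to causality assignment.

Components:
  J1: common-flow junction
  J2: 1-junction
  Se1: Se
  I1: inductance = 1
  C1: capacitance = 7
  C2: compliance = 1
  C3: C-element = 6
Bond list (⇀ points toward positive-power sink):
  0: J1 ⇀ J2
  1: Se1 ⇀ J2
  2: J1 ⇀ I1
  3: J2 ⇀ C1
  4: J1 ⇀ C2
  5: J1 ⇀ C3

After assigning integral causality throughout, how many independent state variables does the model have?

β1 |J2  (Se1 (Se) sets effort on bond)
β2 |I1  (I1 integral (f out))
β0 |J1  (1-jn J1 has f-setter on 2)
β4 |J1  (1-jn J1 has f-setter on 2)
β5 |J1  (common-f at J1 fixed by 2)
β3 |J2  (J2 flow already set via bond 0)

4  (C1, C2, C3, I1 all integral)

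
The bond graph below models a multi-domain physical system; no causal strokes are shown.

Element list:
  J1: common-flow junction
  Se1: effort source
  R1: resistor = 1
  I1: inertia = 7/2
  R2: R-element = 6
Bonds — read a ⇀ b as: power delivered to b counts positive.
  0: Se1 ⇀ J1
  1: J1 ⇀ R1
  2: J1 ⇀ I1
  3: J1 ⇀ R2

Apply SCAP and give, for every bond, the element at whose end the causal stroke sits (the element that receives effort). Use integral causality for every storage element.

β0 stroke→J1
β1 stroke→J1
β2 stroke→I1
β3 stroke→J1

bond 0 |J1  (source Se1 imposes e)
bond 2 |I1  (I1: I, integral causality)
bond 1 |J1  (common-f at J1 fixed by 2)
bond 3 |J1  (J1 flow already set via bond 2)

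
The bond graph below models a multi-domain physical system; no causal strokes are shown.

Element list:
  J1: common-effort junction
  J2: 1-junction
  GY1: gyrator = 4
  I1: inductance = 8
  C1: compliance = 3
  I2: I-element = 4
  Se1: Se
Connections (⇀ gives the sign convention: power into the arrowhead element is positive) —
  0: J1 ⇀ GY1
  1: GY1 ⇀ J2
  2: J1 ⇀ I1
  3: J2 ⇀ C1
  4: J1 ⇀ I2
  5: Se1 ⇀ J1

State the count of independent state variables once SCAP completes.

3  (C1, I1, I2 all integral)

#5 stroke at J1  (Se1: effort source, stroke at far end)
#0 stroke at GY1  (J1 effort already set via bond 5)
#2 stroke at I1  (J1: bond 5 brought effort, rest push out)
#4 stroke at I2  (0-jn J1 has e-setter on 5)
#1 stroke at GY1  (GY GY1: same side as bond 0)
#3 stroke at J2  (J2: bond 1 brought flow, rest push out)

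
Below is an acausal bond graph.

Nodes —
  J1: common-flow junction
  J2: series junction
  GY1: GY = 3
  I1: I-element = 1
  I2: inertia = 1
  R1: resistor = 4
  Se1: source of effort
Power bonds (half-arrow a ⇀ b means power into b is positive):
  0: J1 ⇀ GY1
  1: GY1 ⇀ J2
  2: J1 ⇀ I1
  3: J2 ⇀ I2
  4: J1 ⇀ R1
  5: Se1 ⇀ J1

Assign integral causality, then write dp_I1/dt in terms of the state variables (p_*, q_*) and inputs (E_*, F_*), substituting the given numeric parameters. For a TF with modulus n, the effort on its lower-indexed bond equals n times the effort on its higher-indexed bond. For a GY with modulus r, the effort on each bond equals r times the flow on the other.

b5 |J1  (source Se1 imposes e)
b2 |I1  (I1 outputs flow p/I1)
b0 |J1  (1-jn J1 has f-setter on 2)
b4 |J1  (1-jn J1 has f-setter on 2)
b1 |J2  (through GY1, causality inverts; strokes same side of GY1)
b3 |I2  (closing 1-jn rule on J2)

dp_I1/dt = E_Se1 - 4*p_I1 - 3*p_I2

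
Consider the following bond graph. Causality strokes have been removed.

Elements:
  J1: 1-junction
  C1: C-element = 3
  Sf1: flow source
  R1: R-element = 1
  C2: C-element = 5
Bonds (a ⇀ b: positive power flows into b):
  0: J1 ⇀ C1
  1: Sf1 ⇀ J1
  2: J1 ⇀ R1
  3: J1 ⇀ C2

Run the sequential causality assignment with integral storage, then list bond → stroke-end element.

b0 stroke at J1
b1 stroke at Sf1
b2 stroke at J1
b3 stroke at J1

bond 1 →Sf1  (Sf1: flow source, stroke at near end)
bond 0 →J1  (common-f at J1 fixed by 1)
bond 2 →J1  (1-jn J1 has f-setter on 1)
bond 3 →J1  (1-jn J1 has f-setter on 1)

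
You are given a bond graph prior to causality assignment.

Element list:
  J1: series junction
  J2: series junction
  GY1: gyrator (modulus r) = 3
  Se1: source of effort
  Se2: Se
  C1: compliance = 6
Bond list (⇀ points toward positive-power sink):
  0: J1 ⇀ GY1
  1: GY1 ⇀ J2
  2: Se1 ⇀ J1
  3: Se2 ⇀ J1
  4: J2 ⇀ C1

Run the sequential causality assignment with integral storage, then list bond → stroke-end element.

bond 0 stroke at GY1
bond 1 stroke at GY1
bond 2 stroke at J1
bond 3 stroke at J1
bond 4 stroke at J2

b2 stroke→J1  (source Se1 imposes e)
b3 stroke→J1  (Se2 (Se) sets effort on bond)
b0 stroke→GY1  (J1 needs exactly one f-in)
b1 stroke→GY1  (through GY1, causality inverts; strokes same side of GY1)
b4 stroke→J2  (common-f at J2 fixed by 1)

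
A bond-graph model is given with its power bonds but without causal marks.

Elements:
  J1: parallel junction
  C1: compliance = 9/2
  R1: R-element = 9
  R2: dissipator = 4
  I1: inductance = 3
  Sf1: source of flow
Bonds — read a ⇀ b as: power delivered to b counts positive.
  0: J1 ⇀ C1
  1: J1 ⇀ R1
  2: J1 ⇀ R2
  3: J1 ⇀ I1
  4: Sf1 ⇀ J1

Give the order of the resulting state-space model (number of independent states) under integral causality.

β4 stroke→Sf1  (Sf1 fixes flow; stroke at Sf1)
β0 stroke→J1  (C1 integral (e out))
β1 stroke→R1  (common-e at J1 fixed by 0)
β2 stroke→R2  (J1 effort already set via bond 0)
β3 stroke→I1  (0-jn J1 has e-setter on 0)

2  (C1, I1 all integral)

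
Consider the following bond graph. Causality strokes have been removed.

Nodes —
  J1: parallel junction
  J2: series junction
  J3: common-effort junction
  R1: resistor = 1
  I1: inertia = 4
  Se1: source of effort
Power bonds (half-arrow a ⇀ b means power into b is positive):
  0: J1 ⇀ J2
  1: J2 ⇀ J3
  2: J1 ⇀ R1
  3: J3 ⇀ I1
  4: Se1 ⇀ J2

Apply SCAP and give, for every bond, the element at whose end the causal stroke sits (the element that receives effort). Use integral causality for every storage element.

bond 4 stroke→J2  (Se1 fixes effort; stroke away)
bond 3 stroke→I1  (I1 integral (f out))
bond 1 stroke→J3  (J3: last free bond brings effort in)
bond 0 stroke→J2  (common-f at J2 fixed by 1)
bond 2 stroke→J1  (J1 needs exactly one e-in)

bond 0 →J2
bond 1 →J3
bond 2 →J1
bond 3 →I1
bond 4 →J2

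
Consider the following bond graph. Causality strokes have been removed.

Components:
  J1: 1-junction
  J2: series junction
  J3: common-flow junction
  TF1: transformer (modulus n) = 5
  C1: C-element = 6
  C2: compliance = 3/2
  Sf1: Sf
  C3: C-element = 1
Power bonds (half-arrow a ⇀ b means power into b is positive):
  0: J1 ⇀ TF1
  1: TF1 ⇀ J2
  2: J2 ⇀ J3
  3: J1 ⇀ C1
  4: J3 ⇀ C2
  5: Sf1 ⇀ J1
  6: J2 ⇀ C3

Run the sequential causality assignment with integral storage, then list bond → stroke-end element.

bond 5 |Sf1  (Sf1: flow source, stroke at near end)
bond 0 |J1  (1-jn J1 has f-setter on 5)
bond 3 |J1  (common-f at J1 fixed by 5)
bond 1 |TF1  (TF1: transformer flips bond 0)
bond 2 |J2  (1-jn J2 has f-setter on 1)
bond 6 |J2  (J2 flow already set via bond 1)
bond 4 |J3  (common-f at J3 fixed by 2)

bond 0 stroke→J1
bond 1 stroke→TF1
bond 2 stroke→J2
bond 3 stroke→J1
bond 4 stroke→J3
bond 5 stroke→Sf1
bond 6 stroke→J2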